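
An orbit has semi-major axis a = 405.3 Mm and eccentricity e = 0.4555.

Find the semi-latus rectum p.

Convert to SI: a = 405.3 Mm = 4.053e+08 m.
p = a (1 − e²).
p = 4.053e+08 · (1 − (0.4555)²) = 4.053e+08 · 0.79252 ≈ 3.212e+08 m = 321.2 Mm.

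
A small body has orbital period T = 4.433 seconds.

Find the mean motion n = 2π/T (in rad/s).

n = 2π / T.
n = 2π / 4.433 s ≈ 1.417 rad/s.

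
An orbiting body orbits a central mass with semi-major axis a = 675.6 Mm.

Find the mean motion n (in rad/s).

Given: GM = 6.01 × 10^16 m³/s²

Convert to SI: a = 675.6 Mm = 6.756e+08 m.
n = √(GM / a³).
n = √(6.01e+16 / (6.756e+08)³) rad/s ≈ 1.396e-05 rad/s.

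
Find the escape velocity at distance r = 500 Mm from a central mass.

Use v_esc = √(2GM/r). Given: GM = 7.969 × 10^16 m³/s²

Convert to SI: r = 500 Mm = 5e+08 m.
Escape velocity comes from setting total energy to zero: ½v² − GM/r = 0 ⇒ v_esc = √(2GM / r).
v_esc = √(2 · 7.969e+16 / 5e+08) m/s ≈ 1.785e+04 m/s = 17.85 km/s.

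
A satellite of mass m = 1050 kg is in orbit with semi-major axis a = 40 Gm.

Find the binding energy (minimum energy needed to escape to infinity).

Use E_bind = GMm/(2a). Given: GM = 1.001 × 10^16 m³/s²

Convert to SI: a = 40 Gm = 4e+10 m.
Total orbital energy is E = −GMm/(2a); binding energy is E_bind = −E = GMm/(2a).
E_bind = 1.001e+16 · 1050 / (2 · 4e+10) J ≈ 1.314e+08 J = 131.4 MJ.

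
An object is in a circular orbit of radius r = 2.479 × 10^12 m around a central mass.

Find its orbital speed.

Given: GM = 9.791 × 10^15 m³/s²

For a circular orbit, gravity supplies the centripetal force, so v = √(GM / r).
v = √(9.791e+15 / 2.479e+12) m/s ≈ 62.85 m/s = 62.85 m/s.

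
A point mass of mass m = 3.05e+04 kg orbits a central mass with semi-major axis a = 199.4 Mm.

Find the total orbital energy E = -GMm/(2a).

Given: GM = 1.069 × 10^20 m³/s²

Convert to SI: a = 199.4 Mm = 1.994e+08 m.
E = −GMm / (2a).
E = −1.069e+20 · 3.05e+04 / (2 · 1.994e+08) J ≈ -8.176e+15 J = -8.176 PJ.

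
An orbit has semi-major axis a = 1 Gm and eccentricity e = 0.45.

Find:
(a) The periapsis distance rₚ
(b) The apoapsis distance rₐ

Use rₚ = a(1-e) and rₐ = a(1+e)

Convert to SI: a = 1 Gm = 1e+09 m.
(a) rₚ = a(1 − e) = 1e+09 · (1 − 0.45) = 1e+09 · 0.55 ≈ 5.5e+08 m = 550 Mm.
(b) rₐ = a(1 + e) = 1e+09 · (1 + 0.45) = 1e+09 · 1.45 ≈ 1.45e+09 m = 1.45 Gm.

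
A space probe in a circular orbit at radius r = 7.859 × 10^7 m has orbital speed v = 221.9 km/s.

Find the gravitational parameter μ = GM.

Convert to SI: v = 221.9 km/s = 221900 m/s.
For a circular orbit v² = GM/r, so GM = v² · r.
GM = (221900)² · 7.859e+07 m³/s² ≈ 3.87e+18 m³/s² = 3.87 × 10^18 m³/s².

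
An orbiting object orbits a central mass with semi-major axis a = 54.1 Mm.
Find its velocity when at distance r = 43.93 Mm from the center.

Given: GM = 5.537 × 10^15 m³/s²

Convert to SI: a = 54.1 Mm = 5.41e+07 m; r = 43.93 Mm = 4.393e+07 m.
Vis-viva: v = √(GM · (2/r − 1/a)).
2/r − 1/a = 2/4.393e+07 − 1/5.41e+07 = 2.70427e-08 m⁻¹.
v = √(5.537e+15 · 2.70427e-08) m/s ≈ 1.224e+04 m/s = 12.24 km/s.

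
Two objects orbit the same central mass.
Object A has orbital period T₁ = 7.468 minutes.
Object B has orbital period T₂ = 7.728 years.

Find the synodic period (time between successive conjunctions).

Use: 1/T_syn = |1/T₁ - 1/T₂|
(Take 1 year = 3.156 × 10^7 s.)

Convert to SI: T₁ = 7.468 minutes = 448.08 s; T₂ = 7.728 years = 2.43896e+08 s.
T_syn = |T₁ · T₂ / (T₁ − T₂)|.
T_syn = |448.08 · 2.43896e+08 / (448.08 − 2.43896e+08)| s ≈ 448.1 s = 7.468 minutes.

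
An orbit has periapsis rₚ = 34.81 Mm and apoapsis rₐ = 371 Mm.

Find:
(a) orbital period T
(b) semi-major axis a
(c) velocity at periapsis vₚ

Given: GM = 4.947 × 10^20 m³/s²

Convert to SI: rₚ = 34.81 Mm = 3.481e+07 m; rₐ = 371 Mm = 3.71e+08 m.
(a) With a = (rₚ + rₐ)/2 = 2.02905e+08 m, T = 2π √(a³/GM) = 2π √((2.02905e+08)³/4.947e+20) s ≈ 816.5 s
(b) a = (rₚ + rₐ)/2 = (3.481e+07 + 3.71e+08)/2 ≈ 2.029e+08 m
(c) With a = (rₚ + rₐ)/2 = 2.02905e+08 m, vₚ = √(GM (2/rₚ − 1/a)) = √(4.947e+20 · (2/3.481e+07 − 1/2.02905e+08)) m/s ≈ 5.098e+06 m/s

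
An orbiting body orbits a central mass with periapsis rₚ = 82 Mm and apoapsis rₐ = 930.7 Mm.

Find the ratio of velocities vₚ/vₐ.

Convert to SI: rₚ = 82 Mm = 8.2e+07 m; rₐ = 930.7 Mm = 9.307e+08 m.
Conservation of angular momentum gives rₚvₚ = rₐvₐ, so vₚ/vₐ = rₐ/rₚ.
vₚ/vₐ = 9.307e+08 / 8.2e+07 ≈ 11.35.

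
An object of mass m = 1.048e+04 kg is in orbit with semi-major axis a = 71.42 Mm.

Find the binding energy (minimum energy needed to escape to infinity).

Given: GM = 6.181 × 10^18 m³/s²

Convert to SI: a = 71.42 Mm = 7.142e+07 m.
Total orbital energy is E = −GMm/(2a); binding energy is E_bind = −E = GMm/(2a).
E_bind = 6.181e+18 · 1.048e+04 / (2 · 7.142e+07) J ≈ 4.535e+14 J = 453.5 TJ.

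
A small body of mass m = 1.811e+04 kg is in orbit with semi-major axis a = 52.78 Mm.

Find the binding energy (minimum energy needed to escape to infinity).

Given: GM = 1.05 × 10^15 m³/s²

Convert to SI: a = 52.78 Mm = 5.278e+07 m.
Total orbital energy is E = −GMm/(2a); binding energy is E_bind = −E = GMm/(2a).
E_bind = 1.05e+15 · 1.811e+04 / (2 · 5.278e+07) J ≈ 1.801e+11 J = 180.1 GJ.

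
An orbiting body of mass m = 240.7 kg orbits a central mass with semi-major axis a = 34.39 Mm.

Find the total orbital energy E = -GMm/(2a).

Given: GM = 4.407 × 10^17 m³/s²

Convert to SI: a = 34.39 Mm = 3.439e+07 m.
E = −GMm / (2a).
E = −4.407e+17 · 240.7 / (2 · 3.439e+07) J ≈ -1.542e+12 J = -1.542 TJ.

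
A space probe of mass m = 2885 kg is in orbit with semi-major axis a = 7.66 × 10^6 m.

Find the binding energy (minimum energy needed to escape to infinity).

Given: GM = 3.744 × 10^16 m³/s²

Total orbital energy is E = −GMm/(2a); binding energy is E_bind = −E = GMm/(2a).
E_bind = 3.744e+16 · 2885 / (2 · 7.66e+06) J ≈ 7.051e+12 J = 7.051 TJ.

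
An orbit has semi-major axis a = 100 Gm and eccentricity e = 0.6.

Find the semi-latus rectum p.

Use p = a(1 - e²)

Convert to SI: a = 100 Gm = 1e+11 m.
p = a (1 − e²).
p = 1e+11 · (1 − (0.6)²) = 1e+11 · 0.64 ≈ 6.4e+10 m = 64 Gm.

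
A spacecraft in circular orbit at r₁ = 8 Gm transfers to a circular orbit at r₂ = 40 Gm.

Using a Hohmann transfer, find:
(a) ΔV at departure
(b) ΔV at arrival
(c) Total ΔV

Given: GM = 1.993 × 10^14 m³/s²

Convert to SI: r₁ = 8 Gm = 8e+09 m; r₂ = 40 Gm = 4e+10 m.
Transfer semi-major axis: a_t = (r₁ + r₂)/2 = (8e+09 + 4e+10)/2 = 2.4e+10 m.
Circular speeds: v₁ = √(GM/r₁) = 157.837 m/s, v₂ = √(GM/r₂) = 70.5868 m/s.
Transfer speeds (vis-viva v² = GM(2/r − 1/a_t)): v₁ᵗ = 203.767 m/s, v₂ᵗ = 40.7533 m/s.
(a) ΔV₁ = |v₁ᵗ − v₁| ≈ 45.93 m/s = 45.93 m/s.
(b) ΔV₂ = |v₂ − v₂ᵗ| ≈ 29.83 m/s = 29.83 m/s.
(c) ΔV_total = ΔV₁ + ΔV₂ ≈ 75.76 m/s = 75.76 m/s.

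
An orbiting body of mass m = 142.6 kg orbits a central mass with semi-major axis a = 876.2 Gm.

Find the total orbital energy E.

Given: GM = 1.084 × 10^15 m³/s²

Convert to SI: a = 876.2 Gm = 8.762e+11 m.
E = −GMm / (2a).
E = −1.084e+15 · 142.6 / (2 · 8.762e+11) J ≈ -8.821e+04 J = -88.21 kJ.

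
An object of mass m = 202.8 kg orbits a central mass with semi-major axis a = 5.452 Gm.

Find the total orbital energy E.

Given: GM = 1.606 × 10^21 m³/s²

Convert to SI: a = 5.452 Gm = 5.452e+09 m.
E = −GMm / (2a).
E = −1.606e+21 · 202.8 / (2 · 5.452e+09) J ≈ -2.987e+13 J = -29.87 TJ.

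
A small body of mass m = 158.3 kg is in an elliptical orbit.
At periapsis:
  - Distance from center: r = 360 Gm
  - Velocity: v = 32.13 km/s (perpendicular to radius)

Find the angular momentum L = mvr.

Convert to SI: r = 360 Gm = 3.6e+11 m; v = 32.13 km/s = 32130 m/s.
Since v is perpendicular to r, L = m · v · r.
L = 158.3 · 32130 · 3.6e+11 kg·m²/s ≈ 1.831e+18 kg·m²/s.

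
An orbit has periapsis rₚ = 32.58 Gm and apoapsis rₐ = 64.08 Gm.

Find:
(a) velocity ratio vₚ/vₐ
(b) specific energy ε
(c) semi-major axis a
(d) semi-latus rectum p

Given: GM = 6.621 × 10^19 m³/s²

Convert to SI: rₚ = 32.58 Gm = 3.258e+10 m; rₐ = 64.08 Gm = 6.408e+10 m.
(a) Conservation of angular momentum (rₚvₚ = rₐvₐ) gives vₚ/vₐ = rₐ/rₚ = 6.408e+10/3.258e+10 ≈ 1.967
(b) With a = (rₚ + rₐ)/2 = 4.833e+10 m, ε = −GM/(2a) = −6.621e+19/(2 · 4.833e+10) J/kg ≈ -6.85e+08 J/kg
(c) a = (rₚ + rₐ)/2 = (3.258e+10 + 6.408e+10)/2 ≈ 4.833e+10 m
(d) From a = (rₚ + rₐ)/2 = 4.833e+10 m and e = (rₐ − rₚ)/(rₐ + rₚ) = 0.325885, p = a(1 − e²) = 4.833e+10 · (1 − (0.325885)²) ≈ 4.32e+10 m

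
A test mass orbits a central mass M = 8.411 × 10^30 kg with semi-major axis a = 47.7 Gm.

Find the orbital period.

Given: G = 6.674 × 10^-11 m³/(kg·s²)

Convert to SI: a = 47.7 Gm = 4.77e+10 m.
GM = G · M = 6.674e-11 · 8.411e+30 = 5.6135e+20 m³/s².
Kepler's third law: T = 2π √(a³ / GM).
Substituting a = 4.77e+10 m and GM = 5.6135e+20 m³/s²:
T = 2π √((4.77e+10)³ / 5.6135e+20) s
T ≈ 2.763e+06 s = 31.98 days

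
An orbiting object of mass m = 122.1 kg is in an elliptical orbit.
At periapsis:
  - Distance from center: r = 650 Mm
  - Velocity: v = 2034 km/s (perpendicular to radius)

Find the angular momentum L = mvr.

Convert to SI: r = 650 Mm = 6.5e+08 m; v = 2034 km/s = 2.034e+06 m/s.
Since v is perpendicular to r, L = m · v · r.
L = 122.1 · 2.034e+06 · 6.5e+08 kg·m²/s ≈ 1.614e+17 kg·m²/s.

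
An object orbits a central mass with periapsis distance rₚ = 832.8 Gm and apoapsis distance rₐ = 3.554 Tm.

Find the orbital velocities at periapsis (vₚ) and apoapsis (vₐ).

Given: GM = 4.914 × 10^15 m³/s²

Convert to SI: rₚ = 832.8 Gm = 8.328e+11 m; rₐ = 3.554 Tm = 3.554e+12 m.
Use the vis-viva equation v² = GM(2/r − 1/a) with a = (rₚ + rₐ)/2 = (8.328e+11 + 3.554e+12)/2 = 2.1934e+12 m.
vₚ = √(GM · (2/rₚ − 1/a)) = √(4.914e+15 · (2/8.328e+11 − 1/2.1934e+12)) m/s ≈ 97.78 m/s = 97.78 m/s.
vₐ = √(GM · (2/rₐ − 1/a)) = √(4.914e+15 · (2/3.554e+12 − 1/2.1934e+12)) m/s ≈ 22.91 m/s = 22.91 m/s.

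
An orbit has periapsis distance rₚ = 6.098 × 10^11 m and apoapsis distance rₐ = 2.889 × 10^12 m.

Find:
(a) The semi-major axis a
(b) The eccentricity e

(a) a = (rₚ + rₐ) / 2 = (6.098e+11 + 2.889e+12) / 2 ≈ 1.749e+12 m = 1.749 × 10^12 m.
(b) e = (rₐ − rₚ) / (rₐ + rₚ) = (2.889e+12 − 6.098e+11) / (2.889e+12 + 6.098e+11) ≈ 0.6514.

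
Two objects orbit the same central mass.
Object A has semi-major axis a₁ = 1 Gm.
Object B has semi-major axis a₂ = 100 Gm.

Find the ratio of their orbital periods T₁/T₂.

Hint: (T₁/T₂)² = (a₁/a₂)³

Convert to SI: a₁ = 1 Gm = 1e+09 m; a₂ = 100 Gm = 1e+11 m.
From Kepler's third law, (T₁/T₂)² = (a₁/a₂)³, so T₁/T₂ = (a₁/a₂)^(3/2).
a₁/a₂ = 1e+09 / 1e+11 = 0.01.
T₁/T₂ = (0.01)^(3/2) ≈ 0.001.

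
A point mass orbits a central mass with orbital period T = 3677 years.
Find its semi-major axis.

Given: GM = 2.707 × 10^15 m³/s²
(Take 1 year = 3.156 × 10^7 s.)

Convert to SI: T = 3677 years = 1.16046e+11 s.
Invert Kepler's third law: a = (GM · T² / (4π²))^(1/3).
Substituting T = 1.16046e+11 s and GM = 2.707e+15 m³/s²:
a = (2.707e+15 · (1.16046e+11)² / (4π²))^(1/3) m
a ≈ 9.738e+11 m = 973.8 Gm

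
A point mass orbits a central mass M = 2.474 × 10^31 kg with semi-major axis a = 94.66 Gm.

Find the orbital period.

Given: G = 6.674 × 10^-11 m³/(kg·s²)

Convert to SI: a = 94.66 Gm = 9.466e+10 m.
GM = G · M = 6.674e-11 · 2.474e+31 = 1.65115e+21 m³/s².
Kepler's third law: T = 2π √(a³ / GM).
Substituting a = 9.466e+10 m and GM = 1.65115e+21 m³/s²:
T = 2π √((9.466e+10)³ / 1.65115e+21) s
T ≈ 4.503e+06 s = 52.12 days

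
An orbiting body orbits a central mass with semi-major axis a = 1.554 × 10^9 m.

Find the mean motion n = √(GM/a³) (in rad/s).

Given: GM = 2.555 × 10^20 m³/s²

n = √(GM / a³).
n = √(2.555e+20 / (1.554e+09)³) rad/s ≈ 0.0002609 rad/s.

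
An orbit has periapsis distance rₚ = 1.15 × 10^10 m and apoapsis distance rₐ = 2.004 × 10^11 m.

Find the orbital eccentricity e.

e = (rₐ − rₚ) / (rₐ + rₚ).
e = (2.004e+11 − 1.15e+10) / (2.004e+11 + 1.15e+10) = 1.889e+11 / 2.119e+11 ≈ 0.8915.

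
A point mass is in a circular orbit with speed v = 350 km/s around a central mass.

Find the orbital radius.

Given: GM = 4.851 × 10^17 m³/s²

Convert to SI: v = 350 km/s = 350000 m/s.
For a circular orbit, v² = GM / r, so r = GM / v².
r = 4.851e+17 / (350000)² m ≈ 3.96e+06 m = 3.96 × 10^6 m.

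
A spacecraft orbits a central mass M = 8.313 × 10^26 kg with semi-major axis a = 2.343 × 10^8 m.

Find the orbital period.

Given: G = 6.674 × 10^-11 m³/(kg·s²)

GM = G · M = 6.674e-11 · 8.313e+26 = 5.5481e+16 m³/s².
Kepler's third law: T = 2π √(a³ / GM).
Substituting a = 2.343e+08 m and GM = 5.5481e+16 m³/s²:
T = 2π √((2.343e+08)³ / 5.5481e+16) s
T ≈ 9.567e+04 s = 1.107 days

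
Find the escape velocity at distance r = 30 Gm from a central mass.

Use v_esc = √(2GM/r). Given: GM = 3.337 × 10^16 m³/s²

Convert to SI: r = 30 Gm = 3e+10 m.
Escape velocity comes from setting total energy to zero: ½v² − GM/r = 0 ⇒ v_esc = √(2GM / r).
v_esc = √(2 · 3.337e+16 / 3e+10) m/s ≈ 1492 m/s = 1.492 km/s.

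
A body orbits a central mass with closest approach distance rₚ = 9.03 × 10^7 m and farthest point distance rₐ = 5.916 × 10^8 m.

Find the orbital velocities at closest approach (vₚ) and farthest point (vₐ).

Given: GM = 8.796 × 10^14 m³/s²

Use the vis-viva equation v² = GM(2/r − 1/a) with a = (rₚ + rₐ)/2 = (9.03e+07 + 5.916e+08)/2 = 3.4095e+08 m.
vₚ = √(GM · (2/rₚ − 1/a)) = √(8.796e+14 · (2/9.03e+07 − 1/3.4095e+08)) m/s ≈ 4111 m/s = 4.111 km/s.
vₐ = √(GM · (2/rₐ − 1/a)) = √(8.796e+14 · (2/5.916e+08 − 1/3.4095e+08)) m/s ≈ 627.5 m/s = 627.5 m/s.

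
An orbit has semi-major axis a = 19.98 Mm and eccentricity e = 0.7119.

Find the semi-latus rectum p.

Convert to SI: a = 19.98 Mm = 1.998e+07 m.
p = a (1 − e²).
p = 1.998e+07 · (1 − (0.7119)²) = 1.998e+07 · 0.493198 ≈ 9.854e+06 m = 9.854 Mm.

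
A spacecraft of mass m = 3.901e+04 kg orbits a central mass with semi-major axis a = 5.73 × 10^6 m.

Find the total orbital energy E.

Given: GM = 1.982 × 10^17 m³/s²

E = −GMm / (2a).
E = −1.982e+17 · 3.901e+04 / (2 · 5.73e+06) J ≈ -6.747e+14 J = -674.7 TJ.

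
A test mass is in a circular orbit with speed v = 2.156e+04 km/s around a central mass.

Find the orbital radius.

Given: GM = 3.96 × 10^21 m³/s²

Convert to SI: v = 2.156e+04 km/s = 2.156e+07 m/s.
For a circular orbit, v² = GM / r, so r = GM / v².
r = 3.96e+21 / (2.156e+07)² m ≈ 8.519e+06 m = 8.519 Mm.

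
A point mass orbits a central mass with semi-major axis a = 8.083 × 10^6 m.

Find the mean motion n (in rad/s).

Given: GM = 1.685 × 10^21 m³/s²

n = √(GM / a³).
n = √(1.685e+21 / (8.083e+06)³) rad/s ≈ 1.786 rad/s.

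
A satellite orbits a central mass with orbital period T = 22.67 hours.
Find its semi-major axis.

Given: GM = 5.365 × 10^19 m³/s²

Convert to SI: T = 22.67 hours = 81612 s.
Invert Kepler's third law: a = (GM · T² / (4π²))^(1/3).
Substituting T = 81612 s and GM = 5.365e+19 m³/s²:
a = (5.365e+19 · (81612)² / (4π²))^(1/3) m
a ≈ 2.084e+09 m = 2.084 Gm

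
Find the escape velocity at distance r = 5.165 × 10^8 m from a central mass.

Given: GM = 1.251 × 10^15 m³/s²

Escape velocity comes from setting total energy to zero: ½v² − GM/r = 0 ⇒ v_esc = √(2GM / r).
v_esc = √(2 · 1.251e+15 / 5.165e+08) m/s ≈ 2201 m/s = 2.201 km/s.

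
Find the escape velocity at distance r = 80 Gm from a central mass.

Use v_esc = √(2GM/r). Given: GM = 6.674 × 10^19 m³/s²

Convert to SI: r = 80 Gm = 8e+10 m.
Escape velocity comes from setting total energy to zero: ½v² − GM/r = 0 ⇒ v_esc = √(2GM / r).
v_esc = √(2 · 6.674e+19 / 8e+10) m/s ≈ 4.085e+04 m/s = 40.85 km/s.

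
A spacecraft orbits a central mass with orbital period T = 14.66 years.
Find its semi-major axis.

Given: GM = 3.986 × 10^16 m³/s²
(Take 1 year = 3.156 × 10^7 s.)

Convert to SI: T = 14.66 years = 4.6267e+08 s.
Invert Kepler's third law: a = (GM · T² / (4π²))^(1/3).
Substituting T = 4.6267e+08 s and GM = 3.986e+16 m³/s²:
a = (3.986e+16 · (4.6267e+08)² / (4π²))^(1/3) m
a ≈ 6.001e+10 m = 60.01 Gm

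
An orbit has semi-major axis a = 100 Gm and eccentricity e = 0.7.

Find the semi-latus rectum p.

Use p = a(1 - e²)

Convert to SI: a = 100 Gm = 1e+11 m.
p = a (1 − e²).
p = 1e+11 · (1 − (0.7)²) = 1e+11 · 0.51 ≈ 5.1e+10 m = 51 Gm.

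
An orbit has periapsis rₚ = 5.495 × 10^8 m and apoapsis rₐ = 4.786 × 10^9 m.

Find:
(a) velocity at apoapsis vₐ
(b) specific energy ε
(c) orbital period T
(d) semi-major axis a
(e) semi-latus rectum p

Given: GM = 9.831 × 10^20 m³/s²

(a) With a = (rₚ + rₐ)/2 = 2.66775e+09 m, vₐ = √(GM (2/rₐ − 1/a)) = √(9.831e+20 · (2/4.786e+09 − 1/2.66775e+09)) m/s ≈ 2.057e+05 m/s
(b) With a = (rₚ + rₐ)/2 = 2.66775e+09 m, ε = −GM/(2a) = −9.831e+20/(2 · 2.66775e+09) J/kg ≈ -1.843e+11 J/kg
(c) With a = (rₚ + rₐ)/2 = 2.66775e+09 m, T = 2π √(a³/GM) = 2π √((2.66775e+09)³/9.831e+20) s ≈ 2.761e+04 s
(d) a = (rₚ + rₐ)/2 = (5.495e+08 + 4.786e+09)/2 ≈ 2.668e+09 m
(e) From a = (rₚ + rₐ)/2 = 2.66775e+09 m and e = (rₐ − rₚ)/(rₐ + rₚ) = 0.794021, p = a(1 − e²) = 2.66775e+09 · (1 − (0.794021)²) ≈ 9.858e+08 m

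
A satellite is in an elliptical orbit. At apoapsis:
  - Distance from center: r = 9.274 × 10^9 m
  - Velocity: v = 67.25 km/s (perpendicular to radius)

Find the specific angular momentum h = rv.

Convert to SI: v = 67.25 km/s = 67250 m/s.
With v perpendicular to r, h = r · v.
h = 9.274e+09 · 67250 m²/s ≈ 6.237e+14 m²/s.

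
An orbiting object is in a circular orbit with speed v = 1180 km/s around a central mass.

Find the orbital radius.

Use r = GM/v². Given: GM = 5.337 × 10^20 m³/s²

Convert to SI: v = 1180 km/s = 1.18e+06 m/s.
For a circular orbit, v² = GM / r, so r = GM / v².
r = 5.337e+20 / (1.18e+06)² m ≈ 3.833e+08 m = 3.833 × 10^8 m.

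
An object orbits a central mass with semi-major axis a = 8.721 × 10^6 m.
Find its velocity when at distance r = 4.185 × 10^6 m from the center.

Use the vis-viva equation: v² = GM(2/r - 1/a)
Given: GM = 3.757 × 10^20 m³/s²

Vis-viva: v = √(GM · (2/r − 1/a)).
2/r − 1/a = 2/4.185e+06 − 1/8.721e+06 = 3.63232e-07 m⁻¹.
v = √(3.757e+20 · 3.63232e-07) m/s ≈ 1.168e+07 m/s = 1.168e+04 km/s.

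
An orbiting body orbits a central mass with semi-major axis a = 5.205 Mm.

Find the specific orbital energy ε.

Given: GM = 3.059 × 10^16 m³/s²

Convert to SI: a = 5.205 Mm = 5.205e+06 m.
ε = −GM / (2a).
ε = −3.059e+16 / (2 · 5.205e+06) J/kg ≈ -2.939e+09 J/kg = -2.939 GJ/kg.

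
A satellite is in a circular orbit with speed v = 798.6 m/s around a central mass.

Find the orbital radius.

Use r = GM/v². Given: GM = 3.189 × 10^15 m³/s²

For a circular orbit, v² = GM / r, so r = GM / v².
r = 3.189e+15 / (798.6)² m ≈ 5e+09 m = 5 Gm.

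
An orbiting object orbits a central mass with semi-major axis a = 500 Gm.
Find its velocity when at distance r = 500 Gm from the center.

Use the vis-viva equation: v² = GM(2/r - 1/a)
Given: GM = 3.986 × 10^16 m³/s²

Convert to SI: a = 500 Gm = 5e+11 m; r = 500 Gm = 5e+11 m.
Vis-viva: v = √(GM · (2/r − 1/a)).
2/r − 1/a = 2/5e+11 − 1/5e+11 = 2e-12 m⁻¹.
v = √(3.986e+16 · 2e-12) m/s ≈ 282.3 m/s = 282.3 m/s.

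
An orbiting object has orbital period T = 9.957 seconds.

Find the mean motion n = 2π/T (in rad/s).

n = 2π / T.
n = 2π / 9.957 s ≈ 0.631 rad/s.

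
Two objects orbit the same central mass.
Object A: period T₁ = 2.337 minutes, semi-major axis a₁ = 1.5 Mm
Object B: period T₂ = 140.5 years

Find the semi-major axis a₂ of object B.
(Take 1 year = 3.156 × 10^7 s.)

Convert to SI: T₁ = 2.337 minutes = 140.22 s; a₁ = 1.5 Mm = 1.5e+06 m; T₂ = 140.5 years = 4.43418e+09 s.
Kepler's third law: (T₁/T₂)² = (a₁/a₂)³ ⇒ a₂ = a₁ · (T₂/T₁)^(2/3).
T₂/T₁ = 4.43418e+09 / 140.22 = 3.1623e+07.
a₂ = 1.5e+06 · (3.1623e+07)^(2/3) m ≈ 1.5e+11 m = 150 Gm.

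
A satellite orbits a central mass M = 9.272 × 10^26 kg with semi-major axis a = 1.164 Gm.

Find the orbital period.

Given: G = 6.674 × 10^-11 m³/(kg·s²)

Convert to SI: a = 1.164 Gm = 1.164e+09 m.
GM = G · M = 6.674e-11 · 9.272e+26 = 6.18813e+16 m³/s².
Kepler's third law: T = 2π √(a³ / GM).
Substituting a = 1.164e+09 m and GM = 6.18813e+16 m³/s²:
T = 2π √((1.164e+09)³ / 6.18813e+16) s
T ≈ 1.003e+06 s = 11.61 days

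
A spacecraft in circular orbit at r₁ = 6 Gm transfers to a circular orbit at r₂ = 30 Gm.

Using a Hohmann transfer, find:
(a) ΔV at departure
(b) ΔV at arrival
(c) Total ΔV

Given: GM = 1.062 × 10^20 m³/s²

Convert to SI: r₁ = 6 Gm = 6e+09 m; r₂ = 30 Gm = 3e+10 m.
Transfer semi-major axis: a_t = (r₁ + r₂)/2 = (6e+09 + 3e+10)/2 = 1.8e+10 m.
Circular speeds: v₁ = √(GM/r₁) = 133041 m/s, v₂ = √(GM/r₂) = 59497.9 m/s.
Transfer speeds (vis-viva v² = GM(2/r − 1/a_t)): v₁ᵗ = 171756 m/s, v₂ᵗ = 34351.1 m/s.
(a) ΔV₁ = |v₁ᵗ − v₁| ≈ 3.871e+04 m/s = 38.71 km/s.
(b) ΔV₂ = |v₂ − v₂ᵗ| ≈ 2.515e+04 m/s = 25.15 km/s.
(c) ΔV_total = ΔV₁ + ΔV₂ ≈ 6.386e+04 m/s = 63.86 km/s.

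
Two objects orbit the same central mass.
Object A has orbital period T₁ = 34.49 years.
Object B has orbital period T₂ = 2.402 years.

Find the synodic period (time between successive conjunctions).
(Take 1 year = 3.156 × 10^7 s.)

Convert to SI: T₁ = 34.49 years = 1.0885e+09 s; T₂ = 2.402 years = 7.58071e+07 s.
T_syn = |T₁ · T₂ / (T₁ − T₂)|.
T_syn = |1.0885e+09 · 7.58071e+07 / (1.0885e+09 − 7.58071e+07)| s ≈ 8.148e+07 s = 2.582 years.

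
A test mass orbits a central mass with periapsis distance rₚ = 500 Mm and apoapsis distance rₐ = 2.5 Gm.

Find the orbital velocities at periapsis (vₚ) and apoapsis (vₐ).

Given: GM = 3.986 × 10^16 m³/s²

Convert to SI: rₚ = 500 Mm = 5e+08 m; rₐ = 2.5 Gm = 2.5e+09 m.
Use the vis-viva equation v² = GM(2/r − 1/a) with a = (rₚ + rₐ)/2 = (5e+08 + 2.5e+09)/2 = 1.5e+09 m.
vₚ = √(GM · (2/rₚ − 1/a)) = √(3.986e+16 · (2/5e+08 − 1/1.5e+09)) m/s ≈ 1.153e+04 m/s = 11.53 km/s.
vₐ = √(GM · (2/rₐ − 1/a)) = √(3.986e+16 · (2/2.5e+09 − 1/1.5e+09)) m/s ≈ 2305 m/s = 2.305 km/s.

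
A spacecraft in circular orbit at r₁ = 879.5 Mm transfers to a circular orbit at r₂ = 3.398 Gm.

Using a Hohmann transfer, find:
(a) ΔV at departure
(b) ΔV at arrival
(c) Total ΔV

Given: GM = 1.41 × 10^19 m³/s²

Convert to SI: r₁ = 879.5 Mm = 8.795e+08 m; r₂ = 3.398 Gm = 3.398e+09 m.
Transfer semi-major axis: a_t = (r₁ + r₂)/2 = (8.795e+08 + 3.398e+09)/2 = 2.13875e+09 m.
Circular speeds: v₁ = √(GM/r₁) = 126617 m/s, v₂ = √(GM/r₂) = 64416.6 m/s.
Transfer speeds (vis-viva v² = GM(2/r − 1/a_t)): v₁ᵗ = 159596 m/s, v₂ᵗ = 41308.2 m/s.
(a) ΔV₁ = |v₁ᵗ − v₁| ≈ 3.298e+04 m/s = 32.98 km/s.
(b) ΔV₂ = |v₂ − v₂ᵗ| ≈ 2.311e+04 m/s = 23.11 km/s.
(c) ΔV_total = ΔV₁ + ΔV₂ ≈ 5.609e+04 m/s = 56.09 km/s.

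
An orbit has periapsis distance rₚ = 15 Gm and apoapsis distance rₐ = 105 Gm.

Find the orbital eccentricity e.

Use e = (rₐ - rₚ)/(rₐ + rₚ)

Convert to SI: rₚ = 15 Gm = 1.5e+10 m; rₐ = 105 Gm = 1.05e+11 m.
e = (rₐ − rₚ) / (rₐ + rₚ).
e = (1.05e+11 − 1.5e+10) / (1.05e+11 + 1.5e+10) = 9e+10 / 1.2e+11 ≈ 0.75.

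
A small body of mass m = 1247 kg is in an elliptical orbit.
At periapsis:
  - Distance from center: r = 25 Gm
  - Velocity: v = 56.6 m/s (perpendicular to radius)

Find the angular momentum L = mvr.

Convert to SI: r = 25 Gm = 2.5e+10 m.
Since v is perpendicular to r, L = m · v · r.
L = 1247 · 56.6 · 2.5e+10 kg·m²/s ≈ 1.765e+15 kg·m²/s.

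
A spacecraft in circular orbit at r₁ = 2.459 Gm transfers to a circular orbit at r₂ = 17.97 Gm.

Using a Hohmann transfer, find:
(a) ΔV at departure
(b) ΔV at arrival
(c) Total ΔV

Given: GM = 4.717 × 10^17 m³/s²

Convert to SI: r₁ = 2.459 Gm = 2.459e+09 m; r₂ = 17.97 Gm = 1.797e+10 m.
Transfer semi-major axis: a_t = (r₁ + r₂)/2 = (2.459e+09 + 1.797e+10)/2 = 1.02145e+10 m.
Circular speeds: v₁ = √(GM/r₁) = 13850.1 m/s, v₂ = √(GM/r₂) = 5123.41 m/s.
Transfer speeds (vis-viva v² = GM(2/r − 1/a_t)): v₁ᵗ = 18370.4 m/s, v₂ᵗ = 2513.79 m/s.
(a) ΔV₁ = |v₁ᵗ − v₁| ≈ 4520 m/s = 4.52 km/s.
(b) ΔV₂ = |v₂ − v₂ᵗ| ≈ 2610 m/s = 2.61 km/s.
(c) ΔV_total = ΔV₁ + ΔV₂ ≈ 7130 m/s = 7.13 km/s.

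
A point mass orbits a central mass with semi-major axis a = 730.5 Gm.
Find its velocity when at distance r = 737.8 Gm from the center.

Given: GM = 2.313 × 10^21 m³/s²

Convert to SI: a = 730.5 Gm = 7.305e+11 m; r = 737.8 Gm = 7.378e+11 m.
Vis-viva: v = √(GM · (2/r − 1/a)).
2/r − 1/a = 2/7.378e+11 − 1/7.305e+11 = 1.34184e-12 m⁻¹.
v = √(2.313e+21 · 1.34184e-12) m/s ≈ 5.571e+04 m/s = 55.71 km/s.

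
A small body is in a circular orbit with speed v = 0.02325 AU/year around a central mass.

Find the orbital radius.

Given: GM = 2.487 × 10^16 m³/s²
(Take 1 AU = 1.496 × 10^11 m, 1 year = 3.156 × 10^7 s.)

Convert to SI: v = 0.02325 AU/year = 110.209 m/s.
For a circular orbit, v² = GM / r, so r = GM / v².
r = 2.487e+16 / (110.209)² m ≈ 2.048e+12 m = 13.69 AU.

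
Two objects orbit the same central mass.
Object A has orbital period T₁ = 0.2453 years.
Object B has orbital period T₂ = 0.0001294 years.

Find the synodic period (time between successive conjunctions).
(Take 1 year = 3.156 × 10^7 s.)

Convert to SI: T₁ = 0.2453 years = 7.74167e+06 s; T₂ = 0.0001294 years = 4083.86 s.
T_syn = |T₁ · T₂ / (T₁ − T₂)|.
T_syn = |7.74167e+06 · 4083.86 / (7.74167e+06 − 4083.86)| s ≈ 4086 s = 0.0001295 years.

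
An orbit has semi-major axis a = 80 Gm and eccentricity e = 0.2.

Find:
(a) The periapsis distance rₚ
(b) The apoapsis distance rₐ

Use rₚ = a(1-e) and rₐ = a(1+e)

Convert to SI: a = 80 Gm = 8e+10 m.
(a) rₚ = a(1 − e) = 8e+10 · (1 − 0.2) = 8e+10 · 0.8 ≈ 6.4e+10 m = 64 Gm.
(b) rₐ = a(1 + e) = 8e+10 · (1 + 0.2) = 8e+10 · 1.2 ≈ 9.6e+10 m = 96 Gm.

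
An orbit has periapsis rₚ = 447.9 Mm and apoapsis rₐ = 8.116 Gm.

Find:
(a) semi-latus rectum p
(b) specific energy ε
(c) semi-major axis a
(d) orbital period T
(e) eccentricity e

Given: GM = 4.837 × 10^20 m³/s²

Convert to SI: rₚ = 447.9 Mm = 4.479e+08 m; rₐ = 8.116 Gm = 8.116e+09 m.
(a) From a = (rₚ + rₐ)/2 = 4.28195e+09 m and e = (rₐ − rₚ)/(rₐ + rₚ) = 0.895398, p = a(1 − e²) = 4.28195e+09 · (1 − (0.895398)²) ≈ 8.489e+08 m
(b) With a = (rₚ + rₐ)/2 = 4.28195e+09 m, ε = −GM/(2a) = −4.837e+20/(2 · 4.28195e+09) J/kg ≈ -5.648e+10 J/kg
(c) a = (rₚ + rₐ)/2 = (4.479e+08 + 8.116e+09)/2 ≈ 4.282e+09 m
(d) With a = (rₚ + rₐ)/2 = 4.28195e+09 m, T = 2π √(a³/GM) = 2π √((4.28195e+09)³/4.837e+20) s ≈ 8.005e+04 s
(e) e = (rₐ − rₚ)/(rₐ + rₚ) = (8.116e+09 − 4.479e+08)/(8.116e+09 + 4.479e+08) ≈ 0.8954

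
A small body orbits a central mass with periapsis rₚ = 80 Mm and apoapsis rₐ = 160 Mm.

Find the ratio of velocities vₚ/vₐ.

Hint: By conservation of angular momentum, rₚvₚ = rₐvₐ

Convert to SI: rₚ = 80 Mm = 8e+07 m; rₐ = 160 Mm = 1.6e+08 m.
Conservation of angular momentum gives rₚvₚ = rₐvₐ, so vₚ/vₐ = rₐ/rₚ.
vₚ/vₐ = 1.6e+08 / 8e+07 ≈ 2.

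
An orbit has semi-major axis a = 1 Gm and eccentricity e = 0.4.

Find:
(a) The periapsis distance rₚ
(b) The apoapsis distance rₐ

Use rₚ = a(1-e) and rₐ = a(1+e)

Convert to SI: a = 1 Gm = 1e+09 m.
(a) rₚ = a(1 − e) = 1e+09 · (1 − 0.4) = 1e+09 · 0.6 ≈ 6e+08 m = 600 Mm.
(b) rₐ = a(1 + e) = 1e+09 · (1 + 0.4) = 1e+09 · 1.4 ≈ 1.4e+09 m = 1.4 Gm.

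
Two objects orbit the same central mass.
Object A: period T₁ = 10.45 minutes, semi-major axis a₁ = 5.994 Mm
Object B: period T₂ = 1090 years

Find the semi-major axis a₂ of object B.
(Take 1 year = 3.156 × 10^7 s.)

Convert to SI: T₁ = 10.45 minutes = 627 s; a₁ = 5.994 Mm = 5.994e+06 m; T₂ = 1090 years = 3.44004e+10 s.
Kepler's third law: (T₁/T₂)² = (a₁/a₂)³ ⇒ a₂ = a₁ · (T₂/T₁)^(2/3).
T₂/T₁ = 3.44004e+10 / 627 = 5.48651e+07.
a₂ = 5.994e+06 · (5.48651e+07)^(2/3) m ≈ 8.655e+11 m = 865.5 Gm.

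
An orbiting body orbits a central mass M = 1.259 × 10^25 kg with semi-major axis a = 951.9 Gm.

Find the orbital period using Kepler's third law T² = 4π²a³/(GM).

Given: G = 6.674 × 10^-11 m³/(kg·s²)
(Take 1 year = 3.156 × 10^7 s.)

Convert to SI: a = 951.9 Gm = 9.519e+11 m.
GM = G · M = 6.674e-11 · 1.259e+25 = 8.40257e+14 m³/s².
Kepler's third law: T = 2π √(a³ / GM).
Substituting a = 9.519e+11 m and GM = 8.40257e+14 m³/s²:
T = 2π √((9.519e+11)³ / 8.40257e+14) s
T ≈ 2.013e+11 s = 6379 years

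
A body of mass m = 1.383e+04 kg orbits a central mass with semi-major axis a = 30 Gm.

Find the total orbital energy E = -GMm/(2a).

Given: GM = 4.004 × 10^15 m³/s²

Convert to SI: a = 30 Gm = 3e+10 m.
E = −GMm / (2a).
E = −4.004e+15 · 1.383e+04 / (2 · 3e+10) J ≈ -9.229e+08 J = -922.9 MJ.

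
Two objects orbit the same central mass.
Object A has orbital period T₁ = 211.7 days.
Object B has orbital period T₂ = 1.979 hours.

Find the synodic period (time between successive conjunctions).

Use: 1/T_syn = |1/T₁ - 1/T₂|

Convert to SI: T₁ = 211.7 days = 1.82909e+07 s; T₂ = 1.979 hours = 7124.4 s.
T_syn = |T₁ · T₂ / (T₁ − T₂)|.
T_syn = |1.82909e+07 · 7124.4 / (1.82909e+07 − 7124.4)| s ≈ 7127 s = 1.98 hours.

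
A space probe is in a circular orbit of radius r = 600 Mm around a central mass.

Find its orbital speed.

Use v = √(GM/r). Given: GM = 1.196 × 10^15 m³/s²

Convert to SI: r = 600 Mm = 6e+08 m.
For a circular orbit, gravity supplies the centripetal force, so v = √(GM / r).
v = √(1.196e+15 / 6e+08) m/s ≈ 1412 m/s = 1.412 km/s.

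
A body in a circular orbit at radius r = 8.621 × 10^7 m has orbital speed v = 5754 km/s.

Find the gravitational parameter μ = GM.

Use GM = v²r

Convert to SI: v = 5754 km/s = 5.754e+06 m/s.
For a circular orbit v² = GM/r, so GM = v² · r.
GM = (5.754e+06)² · 8.621e+07 m³/s² ≈ 2.854e+21 m³/s² = 2.854 × 10^21 m³/s².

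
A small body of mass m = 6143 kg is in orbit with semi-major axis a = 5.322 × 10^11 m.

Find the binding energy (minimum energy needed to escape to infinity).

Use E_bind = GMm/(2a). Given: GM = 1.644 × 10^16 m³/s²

Total orbital energy is E = −GMm/(2a); binding energy is E_bind = −E = GMm/(2a).
E_bind = 1.644e+16 · 6143 / (2 · 5.322e+11) J ≈ 9.488e+07 J = 94.88 MJ.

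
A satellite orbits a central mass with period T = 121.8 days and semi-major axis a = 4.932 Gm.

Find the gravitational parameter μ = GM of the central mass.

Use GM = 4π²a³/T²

Convert to SI: T = 121.8 days = 1.05235e+07 s; a = 4.932 Gm = 4.932e+09 m.
GM = 4π² · a³ / T².
GM = 4π² · (4.932e+09)³ / (1.05235e+07)² m³/s² ≈ 4.277e+16 m³/s² = 4.277 × 10^16 m³/s².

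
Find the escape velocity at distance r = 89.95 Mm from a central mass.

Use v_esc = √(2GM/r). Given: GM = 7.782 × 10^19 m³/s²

Convert to SI: r = 89.95 Mm = 8.995e+07 m.
Escape velocity comes from setting total energy to zero: ½v² − GM/r = 0 ⇒ v_esc = √(2GM / r).
v_esc = √(2 · 7.782e+19 / 8.995e+07) m/s ≈ 1.315e+06 m/s = 1315 km/s.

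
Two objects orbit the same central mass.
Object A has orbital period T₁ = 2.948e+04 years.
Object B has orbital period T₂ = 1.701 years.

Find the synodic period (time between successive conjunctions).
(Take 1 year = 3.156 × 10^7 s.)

Convert to SI: T₁ = 2.948e+04 years = 9.30389e+11 s; T₂ = 1.701 years = 5.36836e+07 s.
T_syn = |T₁ · T₂ / (T₁ − T₂)|.
T_syn = |9.30389e+11 · 5.36836e+07 / (9.30389e+11 − 5.36836e+07)| s ≈ 5.369e+07 s = 1.701 years.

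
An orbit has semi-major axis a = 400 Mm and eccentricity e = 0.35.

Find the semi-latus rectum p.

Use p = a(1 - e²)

Convert to SI: a = 400 Mm = 4e+08 m.
p = a (1 − e²).
p = 4e+08 · (1 − (0.35)²) = 4e+08 · 0.8775 ≈ 3.51e+08 m = 351 Mm.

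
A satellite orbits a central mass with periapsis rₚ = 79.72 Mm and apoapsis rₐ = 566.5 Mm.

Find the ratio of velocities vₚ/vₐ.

Convert to SI: rₚ = 79.72 Mm = 7.972e+07 m; rₐ = 566.5 Mm = 5.665e+08 m.
Conservation of angular momentum gives rₚvₚ = rₐvₐ, so vₚ/vₐ = rₐ/rₚ.
vₚ/vₐ = 5.665e+08 / 7.972e+07 ≈ 7.106.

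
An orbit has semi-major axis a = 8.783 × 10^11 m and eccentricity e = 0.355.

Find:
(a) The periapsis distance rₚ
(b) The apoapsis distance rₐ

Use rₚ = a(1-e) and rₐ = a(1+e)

(a) rₚ = a(1 − e) = 8.783e+11 · (1 − 0.355) = 8.783e+11 · 0.645 ≈ 5.665e+11 m = 5.665 × 10^11 m.
(b) rₐ = a(1 + e) = 8.783e+11 · (1 + 0.355) = 8.783e+11 · 1.355 ≈ 1.19e+12 m = 1.19 × 10^12 m.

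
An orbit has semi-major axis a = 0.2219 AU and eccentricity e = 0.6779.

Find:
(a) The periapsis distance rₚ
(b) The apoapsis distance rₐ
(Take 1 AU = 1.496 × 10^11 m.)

Convert to SI: a = 0.2219 AU = 3.31962e+10 m.
(a) rₚ = a(1 − e) = 3.31962e+10 · (1 − 0.6779) = 3.31962e+10 · 0.3221 ≈ 1.069e+10 m = 0.07147 AU.
(b) rₐ = a(1 + e) = 3.31962e+10 · (1 + 0.6779) = 3.31962e+10 · 1.6779 ≈ 5.57e+10 m = 0.3723 AU.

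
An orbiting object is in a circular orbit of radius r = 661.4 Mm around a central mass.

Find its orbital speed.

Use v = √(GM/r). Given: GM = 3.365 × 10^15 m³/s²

Convert to SI: r = 661.4 Mm = 6.614e+08 m.
For a circular orbit, gravity supplies the centripetal force, so v = √(GM / r).
v = √(3.365e+15 / 6.614e+08) m/s ≈ 2256 m/s = 2.256 km/s.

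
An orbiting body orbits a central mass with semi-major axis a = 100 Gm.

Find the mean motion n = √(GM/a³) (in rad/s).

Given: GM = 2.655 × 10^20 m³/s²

Convert to SI: a = 100 Gm = 1e+11 m.
n = √(GM / a³).
n = √(2.655e+20 / (1e+11)³) rad/s ≈ 5.153e-07 rad/s.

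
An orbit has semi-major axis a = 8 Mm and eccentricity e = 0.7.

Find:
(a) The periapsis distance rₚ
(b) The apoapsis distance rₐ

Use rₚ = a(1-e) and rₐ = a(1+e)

Convert to SI: a = 8 Mm = 8e+06 m.
(a) rₚ = a(1 − e) = 8e+06 · (1 − 0.7) = 8e+06 · 0.3 ≈ 2.4e+06 m = 2.4 Mm.
(b) rₐ = a(1 + e) = 8e+06 · (1 + 0.7) = 8e+06 · 1.7 ≈ 1.36e+07 m = 13.6 Mm.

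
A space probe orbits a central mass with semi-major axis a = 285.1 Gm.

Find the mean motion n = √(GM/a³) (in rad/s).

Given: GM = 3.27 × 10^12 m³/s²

Convert to SI: a = 285.1 Gm = 2.851e+11 m.
n = √(GM / a³).
n = √(3.27e+12 / (2.851e+11)³) rad/s ≈ 1.188e-11 rad/s.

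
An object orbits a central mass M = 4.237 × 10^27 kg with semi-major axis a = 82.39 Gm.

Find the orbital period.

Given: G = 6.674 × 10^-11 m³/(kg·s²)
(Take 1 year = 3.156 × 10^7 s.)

Convert to SI: a = 82.39 Gm = 8.239e+10 m.
GM = G · M = 6.674e-11 · 4.237e+27 = 2.82777e+17 m³/s².
Kepler's third law: T = 2π √(a³ / GM).
Substituting a = 8.239e+10 m and GM = 2.82777e+17 m³/s²:
T = 2π √((8.239e+10)³ / 2.82777e+17) s
T ≈ 2.794e+08 s = 8.854 years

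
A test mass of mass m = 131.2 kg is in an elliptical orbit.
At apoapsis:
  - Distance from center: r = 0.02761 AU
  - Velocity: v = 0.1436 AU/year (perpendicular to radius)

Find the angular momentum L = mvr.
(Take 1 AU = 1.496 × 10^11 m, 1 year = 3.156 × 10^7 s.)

Convert to SI: r = 0.02761 AU = 4.13046e+09 m; v = 0.1436 AU/year = 680.689 m/s.
Since v is perpendicular to r, L = m · v · r.
L = 131.2 · 680.689 · 4.13046e+09 kg·m²/s ≈ 3.689e+14 kg·m²/s.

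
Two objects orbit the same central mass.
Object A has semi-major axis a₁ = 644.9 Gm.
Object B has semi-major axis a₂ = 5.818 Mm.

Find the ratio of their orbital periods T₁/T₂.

Convert to SI: a₁ = 644.9 Gm = 6.449e+11 m; a₂ = 5.818 Mm = 5.818e+06 m.
From Kepler's third law, (T₁/T₂)² = (a₁/a₂)³, so T₁/T₂ = (a₁/a₂)^(3/2).
a₁/a₂ = 6.449e+11 / 5.818e+06 = 110846.
T₁/T₂ = (110846)^(3/2) ≈ 3.69e+07.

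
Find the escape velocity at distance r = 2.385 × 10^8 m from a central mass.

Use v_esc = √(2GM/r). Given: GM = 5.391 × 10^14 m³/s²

Escape velocity comes from setting total energy to zero: ½v² − GM/r = 0 ⇒ v_esc = √(2GM / r).
v_esc = √(2 · 5.391e+14 / 2.385e+08) m/s ≈ 2126 m/s = 2.126 km/s.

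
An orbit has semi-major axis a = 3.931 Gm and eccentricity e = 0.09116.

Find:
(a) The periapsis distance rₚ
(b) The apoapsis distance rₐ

Convert to SI: a = 3.931 Gm = 3.931e+09 m.
(a) rₚ = a(1 − e) = 3.931e+09 · (1 − 0.09116) = 3.931e+09 · 0.90884 ≈ 3.573e+09 m = 3.573 Gm.
(b) rₐ = a(1 + e) = 3.931e+09 · (1 + 0.09116) = 3.931e+09 · 1.09116 ≈ 4.289e+09 m = 4.289 Gm.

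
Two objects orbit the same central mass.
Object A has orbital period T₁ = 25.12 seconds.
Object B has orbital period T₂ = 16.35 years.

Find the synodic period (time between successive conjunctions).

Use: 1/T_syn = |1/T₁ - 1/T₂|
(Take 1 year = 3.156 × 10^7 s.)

Convert to SI: T₂ = 16.35 years = 5.16006e+08 s.
T_syn = |T₁ · T₂ / (T₁ − T₂)|.
T_syn = |25.12 · 5.16006e+08 / (25.12 − 5.16006e+08)| s ≈ 25.12 s = 25.12 seconds.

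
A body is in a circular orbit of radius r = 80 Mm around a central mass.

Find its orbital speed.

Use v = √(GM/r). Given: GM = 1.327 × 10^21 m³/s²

Convert to SI: r = 80 Mm = 8e+07 m.
For a circular orbit, gravity supplies the centripetal force, so v = √(GM / r).
v = √(1.327e+21 / 8e+07) m/s ≈ 4.073e+06 m/s = 4073 km/s.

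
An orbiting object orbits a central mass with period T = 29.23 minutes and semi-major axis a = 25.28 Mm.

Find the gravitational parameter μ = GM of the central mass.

Convert to SI: T = 29.23 minutes = 1753.8 s; a = 25.28 Mm = 2.528e+07 m.
GM = 4π² · a³ / T².
GM = 4π² · (2.528e+07)³ / (1753.8)² m³/s² ≈ 2.074e+17 m³/s² = 2.074 × 10^17 m³/s².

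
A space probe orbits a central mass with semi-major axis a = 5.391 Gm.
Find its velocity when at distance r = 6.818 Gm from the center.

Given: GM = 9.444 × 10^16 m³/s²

Convert to SI: a = 5.391 Gm = 5.391e+09 m; r = 6.818 Gm = 6.818e+09 m.
Vis-viva: v = √(GM · (2/r − 1/a)).
2/r − 1/a = 2/6.818e+09 − 1/5.391e+09 = 1.07847e-10 m⁻¹.
v = √(9.444e+16 · 1.07847e-10) m/s ≈ 3191 m/s = 3.191 km/s.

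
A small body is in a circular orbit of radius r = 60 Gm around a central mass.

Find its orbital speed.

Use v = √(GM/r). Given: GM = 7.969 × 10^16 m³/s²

Convert to SI: r = 60 Gm = 6e+10 m.
For a circular orbit, gravity supplies the centripetal force, so v = √(GM / r).
v = √(7.969e+16 / 6e+10) m/s ≈ 1152 m/s = 1.152 km/s.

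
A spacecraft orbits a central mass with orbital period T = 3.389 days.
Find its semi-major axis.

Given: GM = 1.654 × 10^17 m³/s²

Convert to SI: T = 3.389 days = 292810 s.
Invert Kepler's third law: a = (GM · T² / (4π²))^(1/3).
Substituting T = 292810 s and GM = 1.654e+17 m³/s²:
a = (1.654e+17 · (292810)² / (4π²))^(1/3) m
a ≈ 7.109e+08 m = 710.9 Mm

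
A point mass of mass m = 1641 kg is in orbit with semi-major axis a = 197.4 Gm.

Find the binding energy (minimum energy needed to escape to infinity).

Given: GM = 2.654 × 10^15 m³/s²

Convert to SI: a = 197.4 Gm = 1.974e+11 m.
Total orbital energy is E = −GMm/(2a); binding energy is E_bind = −E = GMm/(2a).
E_bind = 2.654e+15 · 1641 / (2 · 1.974e+11) J ≈ 1.103e+07 J = 11.03 MJ.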